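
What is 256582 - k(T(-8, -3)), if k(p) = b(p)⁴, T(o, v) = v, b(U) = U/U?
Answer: 256581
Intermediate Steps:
b(U) = 1
k(p) = 1 (k(p) = 1⁴ = 1)
256582 - k(T(-8, -3)) = 256582 - 1*1 = 256582 - 1 = 256581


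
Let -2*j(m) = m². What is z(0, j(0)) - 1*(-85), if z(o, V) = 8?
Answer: 93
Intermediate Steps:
j(m) = -m²/2
z(0, j(0)) - 1*(-85) = 8 - 1*(-85) = 8 + 85 = 93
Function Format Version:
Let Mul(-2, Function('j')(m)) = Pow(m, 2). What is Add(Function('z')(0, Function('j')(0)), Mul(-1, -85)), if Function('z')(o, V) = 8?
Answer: 93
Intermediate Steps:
Function('j')(m) = Mul(Rational(-1, 2), Pow(m, 2))
Add(Function('z')(0, Function('j')(0)), Mul(-1, -85)) = Add(8, Mul(-1, -85)) = Add(8, 85) = 93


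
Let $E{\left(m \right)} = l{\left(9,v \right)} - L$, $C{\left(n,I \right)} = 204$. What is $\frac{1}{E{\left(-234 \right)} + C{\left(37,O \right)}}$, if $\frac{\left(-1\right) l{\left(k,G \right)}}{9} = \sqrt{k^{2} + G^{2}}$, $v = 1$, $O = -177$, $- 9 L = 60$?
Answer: $\frac{948}{169823} + \frac{81 \sqrt{82}}{339646} \approx 0.0077418$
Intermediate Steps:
$L = - \frac{20}{3}$ ($L = \left(- \frac{1}{9}\right) 60 = - \frac{20}{3} \approx -6.6667$)
$l{\left(k,G \right)} = - 9 \sqrt{G^{2} + k^{2}}$ ($l{\left(k,G \right)} = - 9 \sqrt{k^{2} + G^{2}} = - 9 \sqrt{G^{2} + k^{2}}$)
$E{\left(m \right)} = \frac{20}{3} - 9 \sqrt{82}$ ($E{\left(m \right)} = - 9 \sqrt{1^{2} + 9^{2}} - - \frac{20}{3} = - 9 \sqrt{1 + 81} + \frac{20}{3} = - 9 \sqrt{82} + \frac{20}{3} = \frac{20}{3} - 9 \sqrt{82}$)
$\frac{1}{E{\left(-234 \right)} + C{\left(37,O \right)}} = \frac{1}{\left(\frac{20}{3} - 9 \sqrt{82}\right) + 204} = \frac{1}{\frac{632}{3} - 9 \sqrt{82}}$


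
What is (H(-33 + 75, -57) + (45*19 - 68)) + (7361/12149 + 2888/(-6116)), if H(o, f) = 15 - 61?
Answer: 13767166752/18575821 ≈ 741.13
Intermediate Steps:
H(o, f) = -46
(H(-33 + 75, -57) + (45*19 - 68)) + (7361/12149 + 2888/(-6116)) = (-46 + (45*19 - 68)) + (7361/12149 + 2888/(-6116)) = (-46 + (855 - 68)) + (7361*(1/12149) + 2888*(-1/6116)) = (-46 + 787) + (7361/12149 - 722/1529) = 741 + 2483391/18575821 = 13767166752/18575821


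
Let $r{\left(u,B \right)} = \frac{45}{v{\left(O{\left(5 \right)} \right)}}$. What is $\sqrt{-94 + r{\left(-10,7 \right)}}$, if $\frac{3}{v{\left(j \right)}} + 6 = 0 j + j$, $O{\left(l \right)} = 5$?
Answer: $i \sqrt{109} \approx 10.44 i$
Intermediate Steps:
$v{\left(j \right)} = \frac{3}{-6 + j}$ ($v{\left(j \right)} = \frac{3}{-6 + \left(0 j + j\right)} = \frac{3}{-6 + \left(0 + j\right)} = \frac{3}{-6 + j}$)
$r{\left(u,B \right)} = -15$ ($r{\left(u,B \right)} = \frac{45}{3 \frac{1}{-6 + 5}} = \frac{45}{3 \frac{1}{-1}} = \frac{45}{3 \left(-1\right)} = \frac{45}{-3} = 45 \left(- \frac{1}{3}\right) = -15$)
$\sqrt{-94 + r{\left(-10,7 \right)}} = \sqrt{-94 - 15} = \sqrt{-109} = i \sqrt{109}$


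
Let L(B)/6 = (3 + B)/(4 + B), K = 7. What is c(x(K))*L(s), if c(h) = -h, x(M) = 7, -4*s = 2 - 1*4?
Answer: -98/3 ≈ -32.667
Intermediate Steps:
s = 1/2 (s = -(2 - 1*4)/4 = -(2 - 4)/4 = -1/4*(-2) = 1/2 ≈ 0.50000)
L(B) = 6*(3 + B)/(4 + B) (L(B) = 6*((3 + B)/(4 + B)) = 6*(3 + B)/(4 + B))
c(x(K))*L(s) = (-1*7)*(6*(3 + 1/2)/(4 + 1/2)) = -42*7/(9/2*2) = -42*2*7/(9*2) = -7*14/3 = -98/3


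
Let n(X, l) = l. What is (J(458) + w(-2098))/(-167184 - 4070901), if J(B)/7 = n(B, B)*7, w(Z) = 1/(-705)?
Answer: -15821609/2987849925 ≈ -0.0052953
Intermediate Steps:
w(Z) = -1/705
J(B) = 49*B (J(B) = 7*(B*7) = 7*(7*B) = 49*B)
(J(458) + w(-2098))/(-167184 - 4070901) = (49*458 - 1/705)/(-167184 - 4070901) = (22442 - 1/705)/(-4238085) = (15821609/705)*(-1/4238085) = -15821609/2987849925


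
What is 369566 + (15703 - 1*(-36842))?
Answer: 422111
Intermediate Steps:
369566 + (15703 - 1*(-36842)) = 369566 + (15703 + 36842) = 369566 + 52545 = 422111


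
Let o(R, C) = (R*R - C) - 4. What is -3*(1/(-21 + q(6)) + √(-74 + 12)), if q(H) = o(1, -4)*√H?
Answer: 21/145 + √6/145 - 3*I*√62 ≈ 0.16172 - 23.622*I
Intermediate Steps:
o(R, C) = -4 + R² - C (o(R, C) = (R² - C) - 4 = -4 + R² - C)
q(H) = √H (q(H) = (-4 + 1² - 1*(-4))*√H = (-4 + 1 + 4)*√H = 1*√H = √H)
-3*(1/(-21 + q(6)) + √(-74 + 12)) = -3*(1/(-21 + √6) + √(-74 + 12)) = -3*(1/(-21 + √6) + √(-62)) = -3*(1/(-21 + √6) + I*√62) = -3/(-21 + √6) - 3*I*√62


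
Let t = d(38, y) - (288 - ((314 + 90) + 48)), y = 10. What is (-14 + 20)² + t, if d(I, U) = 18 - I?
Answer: 180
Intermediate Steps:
t = 144 (t = (18 - 1*38) - (288 - ((314 + 90) + 48)) = (18 - 38) - (288 - (404 + 48)) = -20 - (288 - 1*452) = -20 - (288 - 452) = -20 - 1*(-164) = -20 + 164 = 144)
(-14 + 20)² + t = (-14 + 20)² + 144 = 6² + 144 = 36 + 144 = 180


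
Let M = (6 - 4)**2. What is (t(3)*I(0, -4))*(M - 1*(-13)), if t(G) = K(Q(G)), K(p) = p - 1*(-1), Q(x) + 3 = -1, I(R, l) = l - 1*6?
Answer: 510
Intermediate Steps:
I(R, l) = -6 + l (I(R, l) = l - 6 = -6 + l)
Q(x) = -4 (Q(x) = -3 - 1 = -4)
K(p) = 1 + p (K(p) = p + 1 = 1 + p)
M = 4 (M = 2**2 = 4)
t(G) = -3 (t(G) = 1 - 4 = -3)
(t(3)*I(0, -4))*(M - 1*(-13)) = (-3*(-6 - 4))*(4 - 1*(-13)) = (-3*(-10))*(4 + 13) = 30*17 = 510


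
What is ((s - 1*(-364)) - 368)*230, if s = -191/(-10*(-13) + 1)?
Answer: -164450/131 ≈ -1255.3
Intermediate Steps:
s = -191/131 (s = -191/(130 + 1) = -191/131 ≈ -1.4580)
((s - 1*(-364)) - 368)*230 = ((-191/131 - 1*(-364)) - 368)*230 = ((-191/131 + 364) - 368)*230 = (47493/131 - 368)*230 = -715/131*230 = -164450/131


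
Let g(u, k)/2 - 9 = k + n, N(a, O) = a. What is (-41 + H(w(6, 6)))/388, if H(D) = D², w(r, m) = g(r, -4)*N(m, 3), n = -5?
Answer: -41/388 ≈ -0.10567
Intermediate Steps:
g(u, k) = 8 + 2*k (g(u, k) = 18 + 2*(k - 5) = 18 + 2*(-5 + k) = 18 + (-10 + 2*k) = 8 + 2*k)
w(r, m) = 0 (w(r, m) = (8 + 2*(-4))*m = (8 - 8)*m = 0*m = 0)
(-41 + H(w(6, 6)))/388 = (-41 + 0²)/388 = (-41 + 0)/388 = (1/388)*(-41) = -41/388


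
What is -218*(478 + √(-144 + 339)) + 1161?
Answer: -103043 - 218*√195 ≈ -1.0609e+5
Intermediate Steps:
-218*(478 + √(-144 + 339)) + 1161 = -218*(478 + √195) + 1161 = (-104204 - 218*√195) + 1161 = -103043 - 218*√195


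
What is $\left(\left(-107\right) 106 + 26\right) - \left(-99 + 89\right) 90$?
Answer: $-10416$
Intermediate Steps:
$\left(\left(-107\right) 106 + 26\right) - \left(-99 + 89\right) 90 = \left(-11342 + 26\right) - \left(-10\right) 90 = -11316 - -900 = -11316 + 900 = -10416$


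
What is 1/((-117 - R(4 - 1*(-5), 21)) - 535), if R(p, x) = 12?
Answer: -1/664 ≈ -0.0015060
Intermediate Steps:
1/((-117 - R(4 - 1*(-5), 21)) - 535) = 1/((-117 - 1*12) - 535) = 1/((-117 - 12) - 535) = 1/(-129 - 535) = 1/(-664) = -1/664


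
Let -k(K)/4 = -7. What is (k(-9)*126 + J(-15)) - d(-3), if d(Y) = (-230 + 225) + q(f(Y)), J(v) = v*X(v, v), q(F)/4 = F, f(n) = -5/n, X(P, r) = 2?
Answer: 10489/3 ≈ 3496.3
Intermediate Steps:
k(K) = 28 (k(K) = -4*(-7) = 28)
q(F) = 4*F
J(v) = 2*v (J(v) = v*2 = 2*v)
d(Y) = -5 - 20/Y (d(Y) = (-230 + 225) + 4*(-5/Y) = -5 - 20/Y)
(k(-9)*126 + J(-15)) - d(-3) = (28*126 + 2*(-15)) - (-5 - 20/(-3)) = (3528 - 30) - (-5 - 20*(-1/3)) = 3498 - (-5 + 20/3) = 3498 - 1*5/3 = 3498 - 5/3 = 10489/3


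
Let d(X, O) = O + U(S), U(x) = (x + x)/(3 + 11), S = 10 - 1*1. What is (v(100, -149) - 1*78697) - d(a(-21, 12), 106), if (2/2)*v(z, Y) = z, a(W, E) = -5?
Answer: -550930/7 ≈ -78704.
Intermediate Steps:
S = 9 (S = 10 - 1 = 9)
v(z, Y) = z
U(x) = x/7 (U(x) = (2*x)/14 = (2*x)*(1/14) = x/7)
d(X, O) = 9/7 + O (d(X, O) = O + (1/7)*9 = O + 9/7 = 9/7 + O)
(v(100, -149) - 1*78697) - d(a(-21, 12), 106) = (100 - 1*78697) - (9/7 + 106) = (100 - 78697) - 1*751/7 = -78597 - 751/7 = -550930/7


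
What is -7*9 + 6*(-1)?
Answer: -69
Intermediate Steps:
-7*9 + 6*(-1) = -63 - 6 = -69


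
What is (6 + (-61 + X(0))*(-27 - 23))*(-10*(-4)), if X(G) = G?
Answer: 122240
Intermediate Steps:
(6 + (-61 + X(0))*(-27 - 23))*(-10*(-4)) = (6 + (-61 + 0)*(-27 - 23))*(-10*(-4)) = (6 - 61*(-50))*40 = (6 + 3050)*40 = 3056*40 = 122240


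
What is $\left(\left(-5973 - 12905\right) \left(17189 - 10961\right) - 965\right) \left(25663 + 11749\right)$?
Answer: $-4398646650388$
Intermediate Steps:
$\left(\left(-5973 - 12905\right) \left(17189 - 10961\right) - 965\right) \left(25663 + 11749\right) = \left(\left(-18878\right) 6228 - 965\right) 37412 = \left(-117572184 - 965\right) 37412 = \left(-117573149\right) 37412 = -4398646650388$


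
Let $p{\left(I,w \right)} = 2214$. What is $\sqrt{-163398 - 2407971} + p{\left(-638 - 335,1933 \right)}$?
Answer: $2214 + i \sqrt{2571369} \approx 2214.0 + 1603.5 i$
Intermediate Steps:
$\sqrt{-163398 - 2407971} + p{\left(-638 - 335,1933 \right)} = \sqrt{-163398 - 2407971} + 2214 = \sqrt{-2571369} + 2214 = i \sqrt{2571369} + 2214 = 2214 + i \sqrt{2571369}$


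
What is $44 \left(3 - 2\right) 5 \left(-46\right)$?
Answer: $-10120$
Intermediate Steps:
$44 \left(3 - 2\right) 5 \left(-46\right) = 44 \cdot 1 \cdot 5 \left(-46\right) = 44 \cdot 5 \left(-46\right) = 220 \left(-46\right) = -10120$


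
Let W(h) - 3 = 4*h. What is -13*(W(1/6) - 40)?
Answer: 1417/3 ≈ 472.33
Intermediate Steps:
W(h) = 3 + 4*h
-13*(W(1/6) - 40) = -13*((3 + 4/6) - 40) = -13*((3 + 4*(⅙)) - 40) = -13*((3 + ⅔) - 40) = -13*(11/3 - 40) = -13*(-109/3) = 1417/3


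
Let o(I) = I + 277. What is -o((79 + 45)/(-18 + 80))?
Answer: -279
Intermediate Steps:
o(I) = 277 + I
-o((79 + 45)/(-18 + 80)) = -(277 + (79 + 45)/(-18 + 80)) = -(277 + 124/62) = -(277 + 124*(1/62)) = -(277 + 2) = -1*279 = -279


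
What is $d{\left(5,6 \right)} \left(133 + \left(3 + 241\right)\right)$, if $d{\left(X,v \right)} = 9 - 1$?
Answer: $3016$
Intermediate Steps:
$d{\left(X,v \right)} = 8$
$d{\left(5,6 \right)} \left(133 + \left(3 + 241\right)\right) = 8 \left(133 + \left(3 + 241\right)\right) = 8 \left(133 + 244\right) = 8 \cdot 377 = 3016$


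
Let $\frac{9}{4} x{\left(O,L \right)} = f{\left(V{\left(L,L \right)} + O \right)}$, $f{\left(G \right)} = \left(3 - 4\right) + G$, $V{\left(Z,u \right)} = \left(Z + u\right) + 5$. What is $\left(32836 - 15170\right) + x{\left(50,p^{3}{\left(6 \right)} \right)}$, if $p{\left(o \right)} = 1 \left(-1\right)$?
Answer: $\frac{159202}{9} \approx 17689.0$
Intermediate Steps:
$p{\left(o \right)} = -1$
$V{\left(Z,u \right)} = 5 + Z + u$
$f{\left(G \right)} = -1 + G$
$x{\left(O,L \right)} = \frac{16}{9} + \frac{4 O}{9} + \frac{8 L}{9}$ ($x{\left(O,L \right)} = \frac{4 \left(-1 + \left(\left(5 + L + L\right) + O\right)\right)}{9} = \frac{4 \left(-1 + \left(\left(5 + 2 L\right) + O\right)\right)}{9} = \frac{4 \left(-1 + \left(5 + O + 2 L\right)\right)}{9} = \frac{4 \left(4 + O + 2 L\right)}{9} = \frac{16}{9} + \frac{4 O}{9} + \frac{8 L}{9}$)
$\left(32836 - 15170\right) + x{\left(50,p^{3}{\left(6 \right)} \right)} = \left(32836 - 15170\right) + \left(\frac{16}{9} + \frac{4}{9} \cdot 50 + \frac{8 \left(-1\right)^{3}}{9}\right) = 17666 + \left(\frac{16}{9} + \frac{200}{9} + \frac{8}{9} \left(-1\right)\right) = 17666 + \left(\frac{16}{9} + \frac{200}{9} - \frac{8}{9}\right) = 17666 + \frac{208}{9} = \frac{159202}{9}$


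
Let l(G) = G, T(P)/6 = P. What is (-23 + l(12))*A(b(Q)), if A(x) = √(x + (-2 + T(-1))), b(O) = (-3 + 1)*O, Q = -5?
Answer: -11*√2 ≈ -15.556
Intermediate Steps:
T(P) = 6*P
b(O) = -2*O
A(x) = √(-8 + x) (A(x) = √(x + (-2 + 6*(-1))) = √(x + (-2 - 6)) = √(x - 8) = √(-8 + x))
(-23 + l(12))*A(b(Q)) = (-23 + 12)*√(-8 - 2*(-5)) = -11*√(-8 + 10) = -11*√2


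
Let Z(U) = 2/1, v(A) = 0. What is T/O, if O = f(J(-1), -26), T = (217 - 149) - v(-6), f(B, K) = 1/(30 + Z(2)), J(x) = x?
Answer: 2176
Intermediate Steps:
Z(U) = 2 (Z(U) = 2*1 = 2)
f(B, K) = 1/32 (f(B, K) = 1/(30 + 2) = 1/32)
T = 68 (T = (217 - 149) - 1*0 = 68 + 0 = 68)
O = 1/32 ≈ 0.031250
T/O = 68/(1/32) = 68*32 = 2176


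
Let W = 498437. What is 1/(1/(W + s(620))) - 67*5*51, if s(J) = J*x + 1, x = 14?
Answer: 490033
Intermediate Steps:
s(J) = 1 + 14*J (s(J) = J*14 + 1 = 14*J + 1 = 1 + 14*J)
1/(1/(W + s(620))) - 67*5*51 = 1/(1/(498437 + (1 + 14*620))) - 67*5*51 = 1/(1/(498437 + (1 + 8680))) - 335*51 = 1/(1/(498437 + 8681)) - 1*17085 = 1/(1/507118) - 17085 = 507118 - 17085 = 490033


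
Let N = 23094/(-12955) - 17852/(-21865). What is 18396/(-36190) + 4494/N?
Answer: -65820013761927/14149134505 ≈ -4651.9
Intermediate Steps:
N = -10947106/11330443 (N = 23094*(-1/12955) - 17852*(-1/21865) = -23094/12955 + 17852/21865 = -10947106/11330443 ≈ -0.96617)
18396/(-36190) + 4494/N = 18396/(-36190) + 4494/(-10947106/11330443) = 18396*(-1/36190) + 4494*(-11330443/10947106) = -1314/2585 - 25459505421/5473553 = -65820013761927/14149134505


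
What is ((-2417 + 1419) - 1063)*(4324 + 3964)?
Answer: -17081568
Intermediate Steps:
((-2417 + 1419) - 1063)*(4324 + 3964) = (-998 - 1063)*8288 = -2061*8288 = -17081568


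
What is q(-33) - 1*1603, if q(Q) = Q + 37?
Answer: -1599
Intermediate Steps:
q(Q) = 37 + Q
q(-33) - 1*1603 = (37 - 33) - 1*1603 = 4 - 1603 = -1599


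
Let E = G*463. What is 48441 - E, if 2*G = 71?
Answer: 64009/2 ≈ 32005.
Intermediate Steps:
G = 71/2 (G = (½)*71 = 71/2 ≈ 35.500)
E = 32873/2 (E = (71/2)*463 = 32873/2 ≈ 16437.)
48441 - E = 48441 - 1*32873/2 = 48441 - 32873/2 = 64009/2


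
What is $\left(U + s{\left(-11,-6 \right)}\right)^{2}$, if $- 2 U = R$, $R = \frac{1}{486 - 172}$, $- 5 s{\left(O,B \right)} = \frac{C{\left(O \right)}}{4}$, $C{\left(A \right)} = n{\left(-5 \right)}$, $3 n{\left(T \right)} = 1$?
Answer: $\frac{1849}{5546025} \approx 0.00033339$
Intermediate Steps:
$n{\left(T \right)} = \frac{1}{3}$ ($n{\left(T \right)} = \frac{1}{3} \cdot 1 = \frac{1}{3}$)
$C{\left(A \right)} = \frac{1}{3}$
$s{\left(O,B \right)} = - \frac{1}{60}$ ($s{\left(O,B \right)} = - \frac{\frac{1}{3} \cdot \frac{1}{4}}{5} = \left(- \frac{1}{5}\right) \frac{1}{12} = - \frac{1}{60}$)
$R = \frac{1}{314} \approx 0.0031847$
$U = - \frac{1}{628}$ ($U = \left(- \frac{1}{2}\right) \frac{1}{314} = - \frac{1}{628} \approx -0.0015924$)
$\left(U + s{\left(-11,-6 \right)}\right)^{2} = \left(- \frac{1}{628} - \frac{1}{60}\right)^{2} = \left(- \frac{43}{2355}\right)^{2} = \frac{1849}{5546025}$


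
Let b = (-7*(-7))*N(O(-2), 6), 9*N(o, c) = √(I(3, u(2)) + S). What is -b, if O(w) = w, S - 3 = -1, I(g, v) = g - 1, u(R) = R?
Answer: -98/9 ≈ -10.889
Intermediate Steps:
I(g, v) = -1 + g
S = 2 (S = 3 - 1 = 2)
N(o, c) = 2/9 (N(o, c) = √((-1 + 3) + 2)/9 = √(2 + 2)/9 = √4/9 = (⅑)*2 = 2/9)
b = 98/9 (b = -7*(-7)*(2/9) = 49*(2/9) = 98/9 ≈ 10.889)
-b = -1*98/9 = -98/9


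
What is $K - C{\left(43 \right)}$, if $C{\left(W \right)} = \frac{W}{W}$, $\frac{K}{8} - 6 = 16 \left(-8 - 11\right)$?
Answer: $-2385$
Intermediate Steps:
$K = -2384$ ($K = 48 + 8 \cdot 16 \left(-8 - 11\right) = 48 + 8 \cdot 16 \left(-19\right) = 48 + 8 \left(-304\right) = 48 - 2432 = -2384$)
$C{\left(W \right)} = 1$
$K - C{\left(43 \right)} = -2384 - 1 = -2385$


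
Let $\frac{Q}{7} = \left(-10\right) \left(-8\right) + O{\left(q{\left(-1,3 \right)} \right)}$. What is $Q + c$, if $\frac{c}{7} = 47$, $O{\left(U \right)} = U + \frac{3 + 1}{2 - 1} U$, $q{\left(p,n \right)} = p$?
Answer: $854$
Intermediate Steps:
$O{\left(U \right)} = 5 U$ ($O{\left(U \right)} = U + \frac{4}{1} U = U + 4 \cdot 1 U = U + 4 U = 5 U$)
$c = 329$ ($c = 7 \cdot 47 = 329$)
$Q = 525$ ($Q = 7 \left(\left(-10\right) \left(-8\right) + 5 \left(-1\right)\right) = 7 \left(80 - 5\right) = 7 \cdot 75 = 525$)
$Q + c = 525 + 329 = 854$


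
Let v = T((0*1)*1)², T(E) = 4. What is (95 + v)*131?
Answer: 14541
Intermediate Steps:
v = 16 (v = 4² = 16)
(95 + v)*131 = (95 + 16)*131 = 111*131 = 14541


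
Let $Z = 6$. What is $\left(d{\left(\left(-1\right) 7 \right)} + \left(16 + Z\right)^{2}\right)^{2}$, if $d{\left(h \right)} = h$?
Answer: $227529$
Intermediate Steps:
$\left(d{\left(\left(-1\right) 7 \right)} + \left(16 + Z\right)^{2}\right)^{2} = \left(\left(-1\right) 7 + \left(16 + 6\right)^{2}\right)^{2} = \left(-7 + 22^{2}\right)^{2} = \left(-7 + 484\right)^{2} = 477^{2} = 227529$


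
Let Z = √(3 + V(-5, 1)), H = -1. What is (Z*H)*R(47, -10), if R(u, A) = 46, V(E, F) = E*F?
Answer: -46*I*√2 ≈ -65.054*I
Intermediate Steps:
Z = I*√2 (Z = √(3 - 5*1) = √(3 - 5) = √(-2) = I*√2 ≈ 1.4142*I)
(Z*H)*R(47, -10) = ((I*√2)*(-1))*46 = -I*√2*46 = -46*I*√2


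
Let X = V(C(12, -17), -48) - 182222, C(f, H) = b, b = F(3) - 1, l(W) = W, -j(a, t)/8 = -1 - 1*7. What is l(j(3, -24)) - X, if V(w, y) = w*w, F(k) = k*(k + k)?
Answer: 181997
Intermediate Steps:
F(k) = 2*k² (F(k) = k*(2*k) = 2*k²)
j(a, t) = 64 (j(a, t) = -8*(-1 - 1*7) = -8*(-1 - 7) = -8*(-8) = 64)
b = 17 (b = 2*3² - 1 = 2*9 - 1 = 18 - 1 = 17)
C(f, H) = 17
V(w, y) = w²
X = -181933 (X = 17² - 182222 = 289 - 182222 = -181933)
l(j(3, -24)) - X = 64 - 1*(-181933) = 64 + 181933 = 181997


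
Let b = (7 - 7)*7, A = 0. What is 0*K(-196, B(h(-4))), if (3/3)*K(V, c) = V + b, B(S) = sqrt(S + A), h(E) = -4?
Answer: 0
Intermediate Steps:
b = 0 (b = 0*7 = 0)
B(S) = sqrt(S) (B(S) = sqrt(S + 0) = sqrt(S))
K(V, c) = V (K(V, c) = V + 0 = V)
0*K(-196, B(h(-4))) = 0*(-196) = 0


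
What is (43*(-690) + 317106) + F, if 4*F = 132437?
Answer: 1282181/4 ≈ 3.2055e+5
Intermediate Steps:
F = 132437/4 (F = (¼)*132437 = 132437/4 ≈ 33109.)
(43*(-690) + 317106) + F = (43*(-690) + 317106) + 132437/4 = (-29670 + 317106) + 132437/4 = 287436 + 132437/4 = 1282181/4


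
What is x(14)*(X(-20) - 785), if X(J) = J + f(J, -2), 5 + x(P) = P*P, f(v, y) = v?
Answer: -157575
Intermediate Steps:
x(P) = -5 + P**2 (x(P) = -5 + P*P = -5 + P**2)
X(J) = 2*J (X(J) = J + J = 2*J)
x(14)*(X(-20) - 785) = (-5 + 14**2)*(2*(-20) - 785) = (-5 + 196)*(-40 - 785) = 191*(-825) = -157575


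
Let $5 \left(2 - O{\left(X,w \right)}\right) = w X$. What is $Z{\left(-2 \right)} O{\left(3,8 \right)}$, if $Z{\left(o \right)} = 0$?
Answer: $0$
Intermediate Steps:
$O{\left(X,w \right)} = 2 - \frac{X w}{5}$ ($O{\left(X,w \right)} = 2 - \frac{w X}{5} = 2 - \frac{X w}{5}$)
$Z{\left(-2 \right)} O{\left(3,8 \right)} = 0 \left(2 - \frac{3}{5} \cdot 8\right) = 0 \left(2 - \frac{24}{5}\right) = 0 \left(- \frac{14}{5}\right) = 0$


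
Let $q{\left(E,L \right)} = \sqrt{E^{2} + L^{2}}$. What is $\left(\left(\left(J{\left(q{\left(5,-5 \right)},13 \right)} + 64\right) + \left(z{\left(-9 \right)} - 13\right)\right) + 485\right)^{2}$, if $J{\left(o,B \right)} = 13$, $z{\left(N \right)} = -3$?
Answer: $298116$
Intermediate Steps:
$\left(\left(\left(J{\left(q{\left(5,-5 \right)},13 \right)} + 64\right) + \left(z{\left(-9 \right)} - 13\right)\right) + 485\right)^{2} = \left(\left(\left(13 + 64\right) - 16\right) + 485\right)^{2} = \left(\left(77 - 16\right) + 485\right)^{2} = \left(61 + 485\right)^{2} = 546^{2} = 298116$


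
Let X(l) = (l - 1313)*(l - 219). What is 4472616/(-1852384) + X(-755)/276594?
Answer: 155877023699/32022393756 ≈ 4.8678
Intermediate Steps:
X(l) = (-1313 + l)*(-219 + l)
4472616/(-1852384) + X(-755)/276594 = 4472616/(-1852384) + (287547 + (-755)² - 1532*(-755))/276594 = 4472616*(-1/1852384) + (287547 + 570025 + 1156660)*(1/276594) = -559077/231548 + 2014232*(1/276594) = -559077/231548 + 1007116/138297 = 155877023699/32022393756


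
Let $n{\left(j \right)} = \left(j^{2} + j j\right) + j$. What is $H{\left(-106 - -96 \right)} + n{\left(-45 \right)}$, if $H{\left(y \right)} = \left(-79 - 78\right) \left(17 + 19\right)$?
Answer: $-1647$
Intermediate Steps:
$H{\left(y \right)} = -5652$ ($H{\left(y \right)} = \left(-157\right) 36 = -5652$)
$n{\left(j \right)} = j + 2 j^{2}$ ($n{\left(j \right)} = \left(j^{2} + j^{2}\right) + j = 2 j^{2} + j = j + 2 j^{2}$)
$H{\left(-106 - -96 \right)} + n{\left(-45 \right)} = -5652 - 45 \left(1 + 2 \left(-45\right)\right) = -5652 - 45 \left(1 - 90\right) = -5652 - -4005 = -5652 + 4005 = -1647$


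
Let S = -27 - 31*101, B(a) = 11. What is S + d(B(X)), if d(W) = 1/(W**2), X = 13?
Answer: -382117/121 ≈ -3158.0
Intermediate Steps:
d(W) = W**(-2)
S = -3158 (S = -27 - 3131 = -3158)
S + d(B(X)) = -3158 + 11**(-2) = -3158 + 1/121 = -382117/121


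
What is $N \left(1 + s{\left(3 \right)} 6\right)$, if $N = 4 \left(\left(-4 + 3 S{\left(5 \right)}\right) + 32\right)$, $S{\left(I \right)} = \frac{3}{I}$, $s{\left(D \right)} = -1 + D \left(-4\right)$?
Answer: $- \frac{45892}{5} \approx -9178.4$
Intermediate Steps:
$s{\left(D \right)} = -1 - 4 D$
$N = \frac{596}{5}$ ($N = 4 \left(\left(-4 + 3 \cdot \frac{3}{5}\right) + 32\right) = 4 \left(\left(-4 + \frac{9}{5}\right) + 32\right) = 4 \left(- \frac{11}{5} + 32\right) = 4 \cdot \frac{149}{5} = \frac{596}{5} \approx 119.2$)
$N \left(1 + s{\left(3 \right)} 6\right) = \frac{596 \left(1 + \left(-1 - 12\right) 6\right)}{5} = \frac{596 \left(1 - 78\right)}{5} = \frac{596}{5} \left(-77\right) = - \frac{45892}{5}$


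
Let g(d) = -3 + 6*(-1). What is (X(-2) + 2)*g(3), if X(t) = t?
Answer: 0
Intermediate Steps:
g(d) = -9 (g(d) = -3 - 6 = -9)
(X(-2) + 2)*g(3) = (-2 + 2)*(-9) = 0*(-9) = 0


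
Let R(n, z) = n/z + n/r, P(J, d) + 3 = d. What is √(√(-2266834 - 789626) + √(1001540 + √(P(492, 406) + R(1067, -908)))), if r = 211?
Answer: √(95794*√95794*√(95941522760 + √3733746596711) + 201882789592*I*√6315)/95794 ≈ 38.828 + 22.513*I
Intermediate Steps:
P(J, d) = -3 + d
R(n, z) = n/211 + n/z (R(n, z) = n/z + n/211 = n/211 + n/z)
√(√(-2266834 - 789626) + √(1001540 + √(P(492, 406) + R(1067, -908)))) = √(√(-2266834 - 789626) + √(1001540 + √((-3 + 406) + ((1/211)*1067 + 1067/(-908))))) = √(√(-3056460) + √(1001540 + √(403 + (1067/211 + 1067*(-1/908))))) = √(22*I*√6315 + √(1001540 + √(403 + (1067/211 - 1067/908)))) = √(22*I*√6315 + √(1001540 + √(403 + 743699/191588))) = √(22*I*√6315 + √(1001540 + √(77953663/191588))) = √(22*I*√6315 + √(1001540 + √3733746596711/95794)) = √(√(1001540 + √3733746596711/95794) + 22*I*√6315)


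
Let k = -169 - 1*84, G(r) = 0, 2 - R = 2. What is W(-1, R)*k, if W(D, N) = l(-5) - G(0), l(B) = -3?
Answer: 759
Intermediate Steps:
R = 0 (R = 2 - 1*2 = 2 - 2 = 0)
W(D, N) = -3 (W(D, N) = -3 - 1*0 = -3 + 0 = -3)
k = -253 (k = -169 - 84 = -253)
W(-1, R)*k = -3*(-253) = 759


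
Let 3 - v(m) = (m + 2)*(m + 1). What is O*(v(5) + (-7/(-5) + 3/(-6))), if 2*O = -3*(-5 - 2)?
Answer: -8001/20 ≈ -400.05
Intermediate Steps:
v(m) = 3 - (1 + m)*(2 + m) (v(m) = 3 - (m + 2)*(m + 1) = 3 - (2 + m)*(1 + m) = 3 - (1 + m)*(2 + m))
O = 21/2 (O = (-3*(-5 - 2))/2 = (-3*(-7))/2 = (1/2)*21 = 21/2 ≈ 10.500)
O*(v(5) + (-7/(-5) + 3/(-6))) = 21*((1 - 1*5**2 - 3*5) + (-7/(-5) + 3/(-6)))/2 = 21*((1 - 1*25 - 15) + (-7*(-1/5) + 3*(-1/6)))/2 = 21*((1 - 25 - 15) + (7/5 - 1/2))/2 = 21*(-39 + 9/10)/2 = (21/2)*(-381/10) = -8001/20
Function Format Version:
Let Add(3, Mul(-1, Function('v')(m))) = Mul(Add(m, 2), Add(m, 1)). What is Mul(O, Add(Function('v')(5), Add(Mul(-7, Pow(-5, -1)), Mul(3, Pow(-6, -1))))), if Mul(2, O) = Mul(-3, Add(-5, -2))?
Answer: Rational(-8001, 20) ≈ -400.05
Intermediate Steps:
Function('v')(m) = Add(3, Mul(-1, Add(1, m), Add(2, m))) (Function('v')(m) = Add(3, Mul(-1, Mul(Add(m, 2), Add(m, 1)))) = Add(3, Mul(-1, Mul(Add(2, m), Add(1, m)))) = Add(3, Mul(-1, Mul(Add(1, m), Add(2, m)))) = Add(3, Mul(-1, Add(1, m), Add(2, m))))
O = Rational(21, 2) (O = Mul(Rational(1, 2), Mul(-3, Add(-5, -2))) = Mul(Rational(1, 2), Mul(-3, -7)) = Mul(Rational(1, 2), 21) = Rational(21, 2) ≈ 10.500)
Mul(O, Add(Function('v')(5), Add(Mul(-7, Pow(-5, -1)), Mul(3, Pow(-6, -1))))) = Mul(Rational(21, 2), Add(Add(1, Mul(-1, Pow(5, 2)), Mul(-3, 5)), Add(Mul(-7, Pow(-5, -1)), Mul(3, Pow(-6, -1))))) = Mul(Rational(21, 2), Add(Add(1, Mul(-1, 25), -15), Add(Mul(-7, Rational(-1, 5)), Mul(3, Rational(-1, 6))))) = Mul(Rational(21, 2), Add(Add(1, -25, -15), Add(Rational(7, 5), Rational(-1, 2)))) = Mul(Rational(21, 2), Add(-39, Rational(9, 10))) = Mul(Rational(21, 2), Rational(-381, 10)) = Rational(-8001, 20)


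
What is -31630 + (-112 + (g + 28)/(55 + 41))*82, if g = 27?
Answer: -1956817/48 ≈ -40767.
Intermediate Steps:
-31630 + (-112 + (g + 28)/(55 + 41))*82 = -31630 + (-112 + (27 + 28)/(55 + 41))*82 = -31630 + (-112 + 55/96)*82 = -31630 - 10697/96*82 = -31630 - 438577/48 = -1956817/48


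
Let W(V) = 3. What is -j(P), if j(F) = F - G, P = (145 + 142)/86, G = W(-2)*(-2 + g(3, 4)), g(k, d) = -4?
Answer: -1835/86 ≈ -21.337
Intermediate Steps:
G = -18 (G = 3*(-2 - 4) = 3*(-6) = -18)
P = 287/86 (P = 287*(1/86) = 287/86 ≈ 3.3372)
j(F) = 18 + F (j(F) = F - 1*(-18) = F + 18 = 18 + F)
-j(P) = -(18 + 287/86) = -1*1835/86 = -1835/86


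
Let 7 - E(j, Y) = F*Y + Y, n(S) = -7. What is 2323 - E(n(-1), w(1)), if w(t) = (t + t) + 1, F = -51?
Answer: 2166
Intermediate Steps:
w(t) = 1 + 2*t (w(t) = 2*t + 1 = 1 + 2*t)
E(j, Y) = 7 + 50*Y (E(j, Y) = 7 - (-51*Y + Y) = 7 - (-50)*Y = 7 + 50*Y)
2323 - E(n(-1), w(1)) = 2323 - (7 + 50*(1 + 2*1)) = 2323 - (7 + 50*(1 + 2)) = 2323 - (7 + 50*3) = 2323 - (7 + 150) = 2323 - 1*157 = 2323 - 157 = 2166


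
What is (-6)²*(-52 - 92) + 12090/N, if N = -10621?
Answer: -4236258/817 ≈ -5185.1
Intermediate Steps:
(-6)²*(-52 - 92) + 12090/N = (-6)²*(-52 - 92) + 12090/(-10621) = 36*(-144) + 12090*(-1/10621) = -5184 - 930/817 = -4236258/817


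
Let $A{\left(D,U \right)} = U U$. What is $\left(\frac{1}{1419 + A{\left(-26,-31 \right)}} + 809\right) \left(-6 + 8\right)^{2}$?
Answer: $\frac{1925421}{595} \approx 3236.0$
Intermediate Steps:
$A{\left(D,U \right)} = U^{2}$
$\left(\frac{1}{1419 + A{\left(-26,-31 \right)}} + 809\right) \left(-6 + 8\right)^{2} = \left(\frac{1}{1419 + \left(-31\right)^{2}} + 809\right) \left(-6 + 8\right)^{2} = \left(\frac{1}{1419 + 961} + 809\right) 2^{2} = \left(\frac{1}{2380} + 809\right) 4 = \frac{1925421}{2380} \cdot 4 = \frac{1925421}{595}$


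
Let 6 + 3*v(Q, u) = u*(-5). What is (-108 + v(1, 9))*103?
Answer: -12875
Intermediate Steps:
v(Q, u) = -2 - 5*u/3 (v(Q, u) = -2 + (u*(-5))/3 = -2 + (-5*u)/3 = -2 - 5*u/3)
(-108 + v(1, 9))*103 = (-108 + (-2 - 5/3*9))*103 = (-108 + (-2 - 15))*103 = (-108 - 17)*103 = -125*103 = -12875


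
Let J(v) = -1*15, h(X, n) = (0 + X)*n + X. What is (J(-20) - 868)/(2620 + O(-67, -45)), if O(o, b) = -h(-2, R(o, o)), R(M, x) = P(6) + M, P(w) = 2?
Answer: -883/2492 ≈ -0.35433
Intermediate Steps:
R(M, x) = 2 + M
h(X, n) = X + X*n (h(X, n) = X*n + X = X + X*n)
O(o, b) = 6 + 2*o (O(o, b) = -(-2)*(1 + (2 + o)) = -(-2)*(3 + o) = -(-6 - 2*o) = 6 + 2*o)
J(v) = -15
(J(-20) - 868)/(2620 + O(-67, -45)) = (-15 - 868)/(2620 + (6 + 2*(-67))) = -883/(2620 + (6 - 134)) = -883/(2620 - 128) = -883/2492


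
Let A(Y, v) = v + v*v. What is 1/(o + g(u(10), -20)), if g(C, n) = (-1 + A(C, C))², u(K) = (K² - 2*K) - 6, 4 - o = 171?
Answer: 1/30791234 ≈ 3.2477e-8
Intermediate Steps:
o = -167 (o = 4 - 1*171 = 4 - 171 = -167)
A(Y, v) = v + v²
u(K) = -6 + K² - 2*K
g(C, n) = (-1 + C*(1 + C))²
1/(o + g(u(10), -20)) = 1/(-167 + (-1 + (-6 + 10² - 2*10)*(1 + (-6 + 10² - 2*10)))²) = 1/(-167 + (-1 + (-6 + 100 - 20)*(1 + (-6 + 100 - 20)))²) = 1/(-167 + (-1 + 74*(1 + 74))²) = 1/(-167 + (-1 + 74*75)²) = 1/(-167 + (-1 + 5550)²) = 1/(-167 + 5549²) = 1/(-167 + 30791401) = 1/30791234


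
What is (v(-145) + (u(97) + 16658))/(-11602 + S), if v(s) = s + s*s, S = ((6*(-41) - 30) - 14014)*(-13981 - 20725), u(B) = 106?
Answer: 18822/247968569 ≈ 7.5905e-5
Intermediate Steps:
S = 495948740 (S = ((-246 - 30) - 14014)*(-34706) = (-276 - 14014)*(-34706) = -14290*(-34706) = 495948740)
v(s) = s + s²
(v(-145) + (u(97) + 16658))/(-11602 + S) = (-145*(1 - 145) + (106 + 16658))/(-11602 + 495948740) = (-145*(-144) + 16764)/495937138 = (20880 + 16764)*(1/495937138) = 37644*(1/495937138) = 18822/247968569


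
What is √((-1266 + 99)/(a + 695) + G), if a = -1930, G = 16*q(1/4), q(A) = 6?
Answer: 3*√16429205/1235 ≈ 9.8461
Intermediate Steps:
G = 96 (G = 16*6 = 96)
√((-1266 + 99)/(a + 695) + G) = √((-1266 + 99)/(-1930 + 695) + 96) = √(-1167/(-1235) + 96) = √(-1167*(-1/1235) + 96) = √(1167/1235 + 96) = √(119727/1235) = 3*√16429205/1235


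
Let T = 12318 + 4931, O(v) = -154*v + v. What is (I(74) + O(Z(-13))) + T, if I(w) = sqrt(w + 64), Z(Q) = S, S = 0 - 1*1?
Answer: 17402 + sqrt(138) ≈ 17414.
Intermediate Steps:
S = -1 (S = 0 - 1 = -1)
Z(Q) = -1
I(w) = sqrt(64 + w)
O(v) = -153*v
T = 17249
(I(74) + O(Z(-13))) + T = (sqrt(64 + 74) - 153*(-1)) + 17249 = (sqrt(138) + 153) + 17249 = (153 + sqrt(138)) + 17249 = 17402 + sqrt(138)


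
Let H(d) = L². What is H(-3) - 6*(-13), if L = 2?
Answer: 82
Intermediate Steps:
H(d) = 4 (H(d) = 2² = 4)
H(-3) - 6*(-13) = 4 - 6*(-13) = 4 + 78 = 82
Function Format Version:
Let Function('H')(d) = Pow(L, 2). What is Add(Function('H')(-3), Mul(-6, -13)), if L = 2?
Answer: 82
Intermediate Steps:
Function('H')(d) = 4 (Function('H')(d) = Pow(2, 2) = 4)
Add(Function('H')(-3), Mul(-6, -13)) = Add(4, Mul(-6, -13)) = Add(4, 78) = 82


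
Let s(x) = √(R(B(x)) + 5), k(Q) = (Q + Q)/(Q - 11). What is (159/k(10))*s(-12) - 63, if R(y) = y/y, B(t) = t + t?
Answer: -63 - 159*√6/20 ≈ -82.473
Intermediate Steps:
B(t) = 2*t
R(y) = 1
k(Q) = 2*Q/(-11 + Q) (k(Q) = (2*Q)/(-11 + Q) = 2*Q/(-11 + Q))
s(x) = √6 (s(x) = √(1 + 5) = √6)
(159/k(10))*s(-12) - 63 = (159/((2*10/(-11 + 10))))*√6 - 63 = (159/((2*10/(-1))))*√6 - 63 = (159/((2*10*(-1))))*√6 - 63 = (159/(-20))*√6 - 63 = (159*(-1/20))*√6 - 63 = -159*√6/20 - 63 = -63 - 159*√6/20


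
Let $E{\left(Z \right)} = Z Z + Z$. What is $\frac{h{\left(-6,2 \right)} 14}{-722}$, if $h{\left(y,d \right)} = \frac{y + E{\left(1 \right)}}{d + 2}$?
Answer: $\frac{7}{361} \approx 0.019391$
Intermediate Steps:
$E{\left(Z \right)} = Z + Z^{2}$ ($E{\left(Z \right)} = Z^{2} + Z = Z + Z^{2}$)
$h{\left(y,d \right)} = \frac{2 + y}{2 + d}$ ($h{\left(y,d \right)} = \frac{y + 1 \left(1 + 1\right)}{d + 2} = \frac{y + 1 \cdot 2}{2 + d} = \frac{y + 2}{2 + d} = \frac{2 + y}{2 + d}$)
$\frac{h{\left(-6,2 \right)} 14}{-722} = \frac{\frac{2 - 6}{2 + 2} \cdot 14}{-722} = \frac{1}{4} \left(-4\right) 14 \left(- \frac{1}{722}\right) = \left(-1\right) 14 \left(- \frac{1}{722}\right) = \left(-14\right) \left(- \frac{1}{722}\right) = \frac{7}{361}$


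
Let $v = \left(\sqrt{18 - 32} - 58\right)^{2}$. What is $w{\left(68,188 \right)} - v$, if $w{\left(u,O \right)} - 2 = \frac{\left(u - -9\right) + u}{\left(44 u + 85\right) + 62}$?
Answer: $- \frac{10509227}{3139} + 116 i \sqrt{14} \approx -3348.0 + 434.03 i$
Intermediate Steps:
$w{\left(u,O \right)} = 2 + \frac{9 + 2 u}{147 + 44 u}$ ($w{\left(u,O \right)} = 2 + \frac{\left(u - -9\right) + u}{\left(44 u + 85\right) + 62} = 2 + \frac{\left(u + 9\right) + u}{\left(85 + 44 u\right) + 62} = 2 + \frac{\left(9 + u\right) + u}{147 + 44 u} = 2 + \frac{9 + 2 u}{147 + 44 u}$)
$v = \left(-58 + i \sqrt{14}\right)^{2}$ ($v = \left(\sqrt{-14} - 58\right)^{2} = \left(i \sqrt{14} - 58\right)^{2} = \left(-58 + i \sqrt{14}\right)^{2} \approx 3350.0 - 434.03 i$)
$w{\left(68,188 \right)} - v = \frac{3 \left(101 + 30 \cdot 68\right)}{147 + 44 \cdot 68} - \left(58 - i \sqrt{14}\right)^{2} = \frac{3 \left(101 + 2040\right)}{147 + 2992} - \left(58 - i \sqrt{14}\right)^{2} = 3 \cdot \frac{1}{3139} \cdot 2141 - \left(58 - i \sqrt{14}\right)^{2} = \frac{6423}{3139} - \left(58 - i \sqrt{14}\right)^{2}$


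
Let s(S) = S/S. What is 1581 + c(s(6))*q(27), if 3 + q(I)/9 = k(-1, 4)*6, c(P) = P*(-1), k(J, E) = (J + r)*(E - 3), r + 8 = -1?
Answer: 2148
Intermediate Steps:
s(S) = 1
r = -9 (r = -8 - 1 = -9)
k(J, E) = (-9 + J)*(-3 + E) (k(J, E) = (J - 9)*(E - 3) = (-9 + J)*(-3 + E))
c(P) = -P
q(I) = -567 (q(I) = -27 + 9*((27 - 9*4 - 3*(-1) + 4*(-1))*6) = -27 + 9*((27 - 36 + 3 - 4)*6) = -27 + 9*(-10*6) = -27 + 9*(-60) = -27 - 540 = -567)
1581 + c(s(6))*q(27) = 1581 - 1*1*(-567) = 1581 - 1*(-567) = 1581 + 567 = 2148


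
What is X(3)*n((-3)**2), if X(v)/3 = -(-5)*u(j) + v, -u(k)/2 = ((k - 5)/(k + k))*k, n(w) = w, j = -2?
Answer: 1026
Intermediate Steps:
u(k) = 5 - k (u(k) = -2*(k - 5)/(k + k)*k = -2*(-5 + k)/((2*k))*k = -2*(-5 + k)*(1/(2*k))*k = -2*(-5 + k)/(2*k)*k = -2*(-5/2 + k/2) = 5 - k)
X(v) = 105 + 3*v (X(v) = 3*(-(-5)*(5 - 1*(-2)) + v) = 3*(-(-5)*(5 + 2) + v) = 3*(-(-5)*7 + v) = 3*(-5*(-7) + v) = 3*(35 + v) = 105 + 3*v)
X(3)*n((-3)**2) = (105 + 3*3)*(-3)**2 = (105 + 9)*9 = 114*9 = 1026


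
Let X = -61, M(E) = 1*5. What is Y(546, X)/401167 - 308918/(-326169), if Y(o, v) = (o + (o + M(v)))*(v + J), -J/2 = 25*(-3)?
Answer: 155772565283/130848239223 ≈ 1.1905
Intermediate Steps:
M(E) = 5
J = 150 (J = -50*(-3) = -2*(-75) = 150)
Y(o, v) = (5 + 2*o)*(150 + v) (Y(o, v) = (o + (o + 5))*(v + 150) = (o + (5 + o))*(150 + v) = (5 + 2*o)*(150 + v))
Y(546, X)/401167 - 308918/(-326169) = (750 + 5*(-61) + 300*546 + 2*546*(-61))/401167 - 308918/(-326169) = (750 - 305 + 163800 - 66612)*(1/401167) - 308918*(-1/326169) = 97633*(1/401167) + 308918/326169 = 97633/401167 + 308918/326169 = 155772565283/130848239223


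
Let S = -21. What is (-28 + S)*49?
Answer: -2401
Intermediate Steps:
(-28 + S)*49 = (-28 - 21)*49 = -49*49 = -2401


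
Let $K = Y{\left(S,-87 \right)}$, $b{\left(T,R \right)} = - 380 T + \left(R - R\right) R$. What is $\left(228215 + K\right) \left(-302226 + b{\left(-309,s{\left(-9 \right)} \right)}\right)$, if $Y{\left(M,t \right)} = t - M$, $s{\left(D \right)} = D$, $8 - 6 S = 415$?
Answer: $-42171959175$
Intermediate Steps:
$S = - \frac{407}{6}$ ($S = \frac{4}{3} - \frac{415}{6} = - \frac{407}{6} \approx -67.833$)
$b{\left(T,R \right)} = - 380 T$ ($b{\left(T,R \right)} = - 380 T + 0 R = - 380 T + 0 = - 380 T$)
$K = - \frac{115}{6}$ ($K = -87 - - \frac{407}{6} = -87 + \frac{407}{6} = - \frac{115}{6} \approx -19.167$)
$\left(228215 + K\right) \left(-302226 + b{\left(-309,s{\left(-9 \right)} \right)}\right) = \left(228215 - \frac{115}{6}\right) \left(-302226 - -117420\right) = \frac{1369175 \left(-302226 + 117420\right)}{6} = \frac{1369175}{6} \left(-184806\right) = -42171959175$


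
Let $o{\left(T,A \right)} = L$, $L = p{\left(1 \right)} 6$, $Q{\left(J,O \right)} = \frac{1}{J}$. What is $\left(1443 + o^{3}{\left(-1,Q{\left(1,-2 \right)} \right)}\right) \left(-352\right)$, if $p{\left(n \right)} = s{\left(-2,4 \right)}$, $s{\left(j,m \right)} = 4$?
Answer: $-5373984$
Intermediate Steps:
$p{\left(n \right)} = 4$
$L = 24$ ($L = 4 \cdot 6 = 24$)
$o{\left(T,A \right)} = 24$
$\left(1443 + o^{3}{\left(-1,Q{\left(1,-2 \right)} \right)}\right) \left(-352\right) = \left(1443 + 24^{3}\right) \left(-352\right) = \left(1443 + 13824\right) \left(-352\right) = 15267 \left(-352\right) = -5373984$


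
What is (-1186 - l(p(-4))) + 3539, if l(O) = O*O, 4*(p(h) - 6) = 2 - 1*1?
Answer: 37023/16 ≈ 2313.9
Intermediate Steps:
p(h) = 25/4 (p(h) = 6 + (2 - 1*1)/4 = 6 + (2 - 1)/4 = 6 + (¼)*1 = 6 + ¼ = 25/4)
l(O) = O²
(-1186 - l(p(-4))) + 3539 = (-1186 - (25/4)²) + 3539 = (-1186 - 1*625/16) + 3539 = (-1186 - 625/16) + 3539 = -19601/16 + 3539 = 37023/16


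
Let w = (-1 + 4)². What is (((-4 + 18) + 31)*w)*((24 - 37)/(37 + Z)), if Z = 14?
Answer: -1755/17 ≈ -103.24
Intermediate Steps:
w = 9 (w = 3² = 9)
(((-4 + 18) + 31)*w)*((24 - 37)/(37 + Z)) = (((-4 + 18) + 31)*9)*((24 - 37)/(37 + 14)) = ((14 + 31)*9)*(-13/51) = (45*9)*(-13*1/51) = 405*(-13/51) = -1755/17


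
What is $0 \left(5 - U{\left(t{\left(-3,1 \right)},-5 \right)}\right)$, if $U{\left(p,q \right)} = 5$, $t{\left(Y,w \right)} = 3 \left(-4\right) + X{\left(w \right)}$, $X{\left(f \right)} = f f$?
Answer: $0$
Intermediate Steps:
$X{\left(f \right)} = f^{2}$
$t{\left(Y,w \right)} = -12 + w^{2}$ ($t{\left(Y,w \right)} = 3 \left(-4\right) + w^{2} = -12 + w^{2}$)
$0 \left(5 - U{\left(t{\left(-3,1 \right)},-5 \right)}\right) = 0 \left(5 - 5\right) = 0 \cdot 0 = 0$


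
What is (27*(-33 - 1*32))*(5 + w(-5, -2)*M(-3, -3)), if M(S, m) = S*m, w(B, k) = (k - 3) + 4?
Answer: 7020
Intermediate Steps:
w(B, k) = 1 + k (w(B, k) = (-3 + k) + 4 = 1 + k)
(27*(-33 - 1*32))*(5 + w(-5, -2)*M(-3, -3)) = (27*(-33 - 1*32))*(5 + (1 - 2)*(-3*(-3))) = (27*(-33 - 32))*(5 - 1*9) = (27*(-65))*(5 - 9) = -1755*(-4) = 7020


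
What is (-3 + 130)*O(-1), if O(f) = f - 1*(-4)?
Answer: 381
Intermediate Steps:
O(f) = 4 + f (O(f) = f + 4 = 4 + f)
(-3 + 130)*O(-1) = (-3 + 130)*(4 - 1) = 127*3 = 381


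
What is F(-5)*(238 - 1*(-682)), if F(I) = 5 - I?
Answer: 9200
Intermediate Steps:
F(-5)*(238 - 1*(-682)) = (5 - 1*(-5))*(238 - 1*(-682)) = (5 + 5)*(238 + 682) = 10*920 = 9200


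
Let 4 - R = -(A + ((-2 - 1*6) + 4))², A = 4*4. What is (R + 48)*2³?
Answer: 1568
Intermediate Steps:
A = 16
R = 148 (R = 4 - (-1)*(16 + ((-2 - 1*6) + 4))² = 4 - (-1)*(16 + ((-2 - 6) + 4))² = 4 - (-1)*(16 + (-8 + 4))² = 4 - (-1)*(16 - 4)² = 4 - (-1)*12² = 4 - (-1)*144 = 4 - 1*(-144) = 4 + 144 = 148)
(R + 48)*2³ = (148 + 48)*2³ = 196*8 = 1568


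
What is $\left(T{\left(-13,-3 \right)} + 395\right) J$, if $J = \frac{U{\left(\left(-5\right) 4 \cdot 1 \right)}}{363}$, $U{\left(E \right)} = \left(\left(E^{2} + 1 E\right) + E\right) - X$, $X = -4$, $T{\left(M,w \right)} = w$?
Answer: $\frac{142688}{363} \approx 393.08$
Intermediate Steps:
$U{\left(E \right)} = 4 + E^{2} + 2 E$ ($U{\left(E \right)} = \left(\left(E^{2} + 1 E\right) + E\right) - -4 = \left(\left(E^{2} + E\right) + E\right) + 4 = \left(\left(E + E^{2}\right) + E\right) + 4 = \left(E^{2} + 2 E\right) + 4 = 4 + E^{2} + 2 E$)
$J = \frac{364}{363}$ ($J = \frac{4 + \left(\left(-5\right) 4 \cdot 1\right)^{2} + 2 \left(-5\right) 4 \cdot 1}{363} = \left(4 + \left(\left(-20\right) 1\right)^{2} + 2 \left(\left(-20\right) 1\right)\right) \frac{1}{363} = \left(4 + \left(-20\right)^{2} + 2 \left(-20\right)\right) \frac{1}{363} = \left(4 + 400 - 40\right) \frac{1}{363} = 364 \cdot \frac{1}{363} = \frac{364}{363} \approx 1.0028$)
$\left(T{\left(-13,-3 \right)} + 395\right) J = \left(-3 + 395\right) \frac{364}{363} = 392 \cdot \frac{364}{363} = \frac{142688}{363}$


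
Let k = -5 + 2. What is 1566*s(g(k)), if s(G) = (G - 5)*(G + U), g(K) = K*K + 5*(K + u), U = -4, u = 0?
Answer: 172260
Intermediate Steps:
k = -3
g(K) = K² + 5*K (g(K) = K*K + 5*(K + 0) = K² + 5*K)
s(G) = (-5 + G)*(-4 + G) (s(G) = (G - 5)*(G - 4) = (-5 + G)*(-4 + G))
1566*s(g(k)) = 1566*(20 + (-3*(5 - 3))² - (-27)*(5 - 3)) = 1566*(20 + (-3*2)² - (-27)*2) = 1566*(20 + (-6)² - 9*(-6)) = 1566*(20 + 36 + 54) = 1566*110 = 172260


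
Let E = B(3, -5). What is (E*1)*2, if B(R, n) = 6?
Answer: 12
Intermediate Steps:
E = 6
(E*1)*2 = (6*1)*2 = 6*2 = 12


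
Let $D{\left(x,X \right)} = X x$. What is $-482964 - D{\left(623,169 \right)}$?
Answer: $-588251$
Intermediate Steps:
$-482964 - D{\left(623,169 \right)} = -482964 - 169 \cdot 623 = -482964 - 105287 = -588251$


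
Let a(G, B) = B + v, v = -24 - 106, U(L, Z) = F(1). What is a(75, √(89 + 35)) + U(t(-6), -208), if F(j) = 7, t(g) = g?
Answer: -123 + 2*√31 ≈ -111.86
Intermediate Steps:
U(L, Z) = 7
v = -130
a(G, B) = -130 + B (a(G, B) = B - 130 = -130 + B)
a(75, √(89 + 35)) + U(t(-6), -208) = (-130 + √(89 + 35)) + 7 = (-130 + √124) + 7 = (-130 + 2*√31) + 7 = -123 + 2*√31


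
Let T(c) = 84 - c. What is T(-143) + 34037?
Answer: 34264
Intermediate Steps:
T(-143) + 34037 = (84 - 1*(-143)) + 34037 = (84 + 143) + 34037 = 227 + 34037 = 34264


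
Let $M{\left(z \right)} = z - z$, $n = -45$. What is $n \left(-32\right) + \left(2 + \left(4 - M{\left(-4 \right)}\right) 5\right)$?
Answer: $1462$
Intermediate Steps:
$M{\left(z \right)} = 0$
$n \left(-32\right) + \left(2 + \left(4 - M{\left(-4 \right)}\right) 5\right) = \left(-45\right) \left(-32\right) + \left(2 + \left(4 - 0\right) 5\right) = 1440 + \left(2 + \left(4 + 0\right) 5\right) = 1440 + \left(2 + 4 \cdot 5\right) = 1440 + \left(2 + 20\right) = 1440 + 22 = 1462$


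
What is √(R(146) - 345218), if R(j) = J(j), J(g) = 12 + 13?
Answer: I*√345193 ≈ 587.53*I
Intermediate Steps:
J(g) = 25
R(j) = 25
√(R(146) - 345218) = √(25 - 345218) = √(-345193) = I*√345193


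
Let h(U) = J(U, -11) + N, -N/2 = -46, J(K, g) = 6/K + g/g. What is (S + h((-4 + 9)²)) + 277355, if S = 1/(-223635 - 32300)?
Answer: 355043576517/1279675 ≈ 2.7745e+5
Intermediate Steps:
J(K, g) = 1 + 6/K (J(K, g) = 6/K + 1 = 1 + 6/K)
N = 92 (N = -2*(-46) = 92)
S = -1/255935 (S = 1/(-255935) = -1/255935 ≈ -3.9072e-6)
h(U) = 92 + (6 + U)/U (h(U) = (6 + U)/U + 92 = 92 + (6 + U)/U)
(S + h((-4 + 9)²)) + 277355 = (-1/255935 + (93 + 6/((-4 + 9)²))) + 277355 = (-1/255935 + (93 + 6/(5²))) + 277355 = (-1/255935 + (93 + 6/25)) + 277355 = (-1/255935 + 2331/25) + 277355 = 119316892/1279675 + 277355 = 355043576517/1279675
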